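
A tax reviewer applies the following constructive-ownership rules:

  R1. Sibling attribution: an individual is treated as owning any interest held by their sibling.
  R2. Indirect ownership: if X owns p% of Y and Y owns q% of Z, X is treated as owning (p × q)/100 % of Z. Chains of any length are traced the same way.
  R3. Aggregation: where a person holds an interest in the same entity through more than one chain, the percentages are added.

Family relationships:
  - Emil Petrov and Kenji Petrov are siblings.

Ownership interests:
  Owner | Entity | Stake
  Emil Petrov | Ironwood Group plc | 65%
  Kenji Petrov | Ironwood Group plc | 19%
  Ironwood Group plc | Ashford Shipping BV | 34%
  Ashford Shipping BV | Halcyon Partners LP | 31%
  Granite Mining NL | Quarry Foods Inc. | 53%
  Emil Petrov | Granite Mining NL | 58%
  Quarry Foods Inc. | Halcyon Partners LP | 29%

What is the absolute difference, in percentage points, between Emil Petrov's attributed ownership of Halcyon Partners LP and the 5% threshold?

12.7682

By sibling attribution (R1), Emil Petrov is treated as also owning Kenji Petrov's interest in Ironwood Group plc, giving 65% + 19% = 84%.
Chain via Granite Mining NL → Quarry Foods Inc. (R2): 58% × 53% × 29% = 8.9146% of Halcyon Partners LP.
Chain via Ironwood Group plc → Ashford Shipping BV (R2): 84% × 34% × 31% = 8.8536% of Halcyon Partners LP.
Aggregating (R3): 8.9146% + 8.8536% = 17.7682%.
17.7682% exceeds the 5% threshold by 12.7682 percentage points.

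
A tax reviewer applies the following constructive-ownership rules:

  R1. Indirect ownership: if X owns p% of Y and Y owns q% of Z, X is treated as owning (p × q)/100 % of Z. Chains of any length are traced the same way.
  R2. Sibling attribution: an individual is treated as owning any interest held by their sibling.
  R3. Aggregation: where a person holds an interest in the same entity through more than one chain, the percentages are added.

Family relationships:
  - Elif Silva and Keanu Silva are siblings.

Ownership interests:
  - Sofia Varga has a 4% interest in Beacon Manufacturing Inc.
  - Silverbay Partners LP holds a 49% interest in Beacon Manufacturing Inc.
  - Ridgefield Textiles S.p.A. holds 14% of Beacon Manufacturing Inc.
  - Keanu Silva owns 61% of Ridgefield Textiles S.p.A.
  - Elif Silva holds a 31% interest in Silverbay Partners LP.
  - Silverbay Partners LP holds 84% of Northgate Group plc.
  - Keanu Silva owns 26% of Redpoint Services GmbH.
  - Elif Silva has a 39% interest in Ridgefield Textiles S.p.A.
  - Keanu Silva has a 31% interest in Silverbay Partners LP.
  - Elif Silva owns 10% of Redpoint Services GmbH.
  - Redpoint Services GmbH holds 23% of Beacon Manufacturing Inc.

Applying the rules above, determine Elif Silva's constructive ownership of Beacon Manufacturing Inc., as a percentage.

By sibling attribution (R2), Elif Silva is treated as also owning Keanu Silva's interest in Silverbay Partners LP, giving 31% + 31% = 62%.
By sibling attribution (R2), Elif Silva is treated as also owning Keanu Silva's interest in Ridgefield Textiles S.p.A, giving 39% + 61% = 100%.
By sibling attribution (R2), Elif Silva is treated as also owning Keanu Silva's interest in Redpoint Services GmbH, giving 10% + 26% = 36%.
Chain via Silverbay Partners LP (R1): 62% × 49% = 30.38% of Beacon Manufacturing Inc.
Chain via Ridgefield Textiles S.p.A. (R1): 100% × 14% = 14% of Beacon Manufacturing Inc.
Chain via Redpoint Services GmbH (R1): 36% × 23% = 8.28% of Beacon Manufacturing Inc.
Aggregating (R3): 30.38% + 14% + 8.28% = 52.66%.

52.66%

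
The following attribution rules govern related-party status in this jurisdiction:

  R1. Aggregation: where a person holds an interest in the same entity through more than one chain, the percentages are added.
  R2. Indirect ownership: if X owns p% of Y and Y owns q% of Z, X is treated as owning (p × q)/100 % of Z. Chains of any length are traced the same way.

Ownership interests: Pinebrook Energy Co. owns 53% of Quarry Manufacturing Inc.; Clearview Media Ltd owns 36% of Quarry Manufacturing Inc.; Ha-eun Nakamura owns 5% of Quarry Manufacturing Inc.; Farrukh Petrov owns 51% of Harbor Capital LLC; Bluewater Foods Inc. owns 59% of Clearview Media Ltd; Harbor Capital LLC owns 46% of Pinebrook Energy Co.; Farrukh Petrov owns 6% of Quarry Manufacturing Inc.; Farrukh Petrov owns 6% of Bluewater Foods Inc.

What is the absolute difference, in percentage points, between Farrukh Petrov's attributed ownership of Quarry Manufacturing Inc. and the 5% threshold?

Chain via Bluewater Foods Inc. → Clearview Media Ltd (R2): 6% × 59% × 36% = 1.2744% of Quarry Manufacturing Inc.
Chain via Harbor Capital LLC → Pinebrook Energy Co. (R2): 51% × 46% × 53% = 12.4338% of Quarry Manufacturing Inc.
Direct interest in Quarry Manufacturing Inc: 6%.
Aggregating (R1): 1.2744% + 12.4338% + 6% = 19.7082%.
19.7082% exceeds the 5% threshold by 14.7082 percentage points.

14.7082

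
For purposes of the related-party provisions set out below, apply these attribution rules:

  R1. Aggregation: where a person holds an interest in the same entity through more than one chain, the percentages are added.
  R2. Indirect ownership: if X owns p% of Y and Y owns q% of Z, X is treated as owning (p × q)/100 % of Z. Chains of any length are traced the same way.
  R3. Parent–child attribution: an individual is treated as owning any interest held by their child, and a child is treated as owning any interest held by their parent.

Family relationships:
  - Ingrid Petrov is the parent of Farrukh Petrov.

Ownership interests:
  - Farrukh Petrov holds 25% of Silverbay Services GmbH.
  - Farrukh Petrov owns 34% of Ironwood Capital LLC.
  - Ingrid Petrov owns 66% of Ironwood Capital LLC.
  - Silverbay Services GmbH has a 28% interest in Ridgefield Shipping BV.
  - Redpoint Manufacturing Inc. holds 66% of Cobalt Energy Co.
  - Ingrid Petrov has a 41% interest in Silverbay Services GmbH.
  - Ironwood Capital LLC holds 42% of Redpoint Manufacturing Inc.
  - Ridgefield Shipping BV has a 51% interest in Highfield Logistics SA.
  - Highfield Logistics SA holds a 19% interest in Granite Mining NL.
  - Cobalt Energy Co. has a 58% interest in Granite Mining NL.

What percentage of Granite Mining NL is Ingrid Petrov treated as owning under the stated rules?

By parent–child attribution (R3), Ingrid Petrov is treated as also owning Farrukh Petrov's interest in Silverbay Services GmbH, giving 41% + 25% = 66%.
By parent–child attribution (R3), Ingrid Petrov is treated as also owning Farrukh Petrov's interest in Ironwood Capital LLC, giving 66% + 34% = 100%.
Chain via Silverbay Services GmbH → Ridgefield Shipping BV → Highfield Logistics SA (R2): 66% × 28% × 51% × 19% = 1.790712% of Granite Mining NL.
Chain via Ironwood Capital LLC → Redpoint Manufacturing Inc. → Cobalt Energy Co. (R2): 100% × 42% × 66% × 58% = 16.0776% of Granite Mining NL.
Aggregating (R1): 1.790712% + 16.0776% = 17.868312%.

17.868312%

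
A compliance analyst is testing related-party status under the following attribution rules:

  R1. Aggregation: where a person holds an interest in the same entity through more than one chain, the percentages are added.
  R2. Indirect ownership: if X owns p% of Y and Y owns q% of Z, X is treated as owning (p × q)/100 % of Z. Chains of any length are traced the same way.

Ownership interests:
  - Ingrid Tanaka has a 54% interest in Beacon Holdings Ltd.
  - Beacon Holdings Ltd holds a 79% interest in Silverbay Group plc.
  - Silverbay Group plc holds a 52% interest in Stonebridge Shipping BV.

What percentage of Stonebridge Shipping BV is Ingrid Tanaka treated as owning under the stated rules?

Chain via Beacon Holdings Ltd → Silverbay Group plc (R2): 54% × 79% × 52% = 22.1832% of Stonebridge Shipping BV.

22.1832%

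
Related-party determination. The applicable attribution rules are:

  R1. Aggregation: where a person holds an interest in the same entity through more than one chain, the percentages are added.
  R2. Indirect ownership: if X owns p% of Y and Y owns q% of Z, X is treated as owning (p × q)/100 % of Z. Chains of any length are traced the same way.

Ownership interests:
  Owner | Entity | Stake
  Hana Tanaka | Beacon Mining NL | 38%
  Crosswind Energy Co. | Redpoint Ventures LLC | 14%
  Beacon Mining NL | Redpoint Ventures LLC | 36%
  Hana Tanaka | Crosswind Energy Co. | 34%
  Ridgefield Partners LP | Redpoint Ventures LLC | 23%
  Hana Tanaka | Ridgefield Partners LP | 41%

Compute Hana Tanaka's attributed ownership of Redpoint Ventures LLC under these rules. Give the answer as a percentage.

Chain via Ridgefield Partners LP (R2): 41% × 23% = 9.43% of Redpoint Ventures LLC.
Chain via Crosswind Energy Co. (R2): 34% × 14% = 4.76% of Redpoint Ventures LLC.
Chain via Beacon Mining NL (R2): 38% × 36% = 13.68% of Redpoint Ventures LLC.
Aggregating (R1): 9.43% + 4.76% + 13.68% = 27.87%.

27.87%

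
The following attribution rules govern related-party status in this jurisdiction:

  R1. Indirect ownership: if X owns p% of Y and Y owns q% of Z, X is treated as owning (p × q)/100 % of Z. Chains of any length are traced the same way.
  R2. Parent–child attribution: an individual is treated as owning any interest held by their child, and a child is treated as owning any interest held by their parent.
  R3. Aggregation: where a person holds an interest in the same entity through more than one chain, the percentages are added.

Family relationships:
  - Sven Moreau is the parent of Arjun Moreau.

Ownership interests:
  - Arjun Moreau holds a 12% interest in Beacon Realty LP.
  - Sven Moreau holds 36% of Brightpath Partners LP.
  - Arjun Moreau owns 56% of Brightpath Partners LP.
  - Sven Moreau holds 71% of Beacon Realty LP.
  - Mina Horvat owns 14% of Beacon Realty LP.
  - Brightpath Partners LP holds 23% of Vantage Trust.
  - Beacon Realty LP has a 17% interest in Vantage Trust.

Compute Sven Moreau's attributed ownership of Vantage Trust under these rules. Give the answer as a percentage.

By parent–child attribution (R2), Sven Moreau is treated as also owning Arjun Moreau's interest in Beacon Realty LP, giving 71% + 12% = 83%.
By parent–child attribution (R2), Sven Moreau is treated as also owning Arjun Moreau's interest in Brightpath Partners LP, giving 36% + 56% = 92%.
Chain via Beacon Realty LP (R1): 83% × 17% = 14.11% of Vantage Trust.
Chain via Brightpath Partners LP (R1): 92% × 23% = 21.16% of Vantage Trust.
Aggregating (R3): 14.11% + 21.16% = 35.27%.

35.27%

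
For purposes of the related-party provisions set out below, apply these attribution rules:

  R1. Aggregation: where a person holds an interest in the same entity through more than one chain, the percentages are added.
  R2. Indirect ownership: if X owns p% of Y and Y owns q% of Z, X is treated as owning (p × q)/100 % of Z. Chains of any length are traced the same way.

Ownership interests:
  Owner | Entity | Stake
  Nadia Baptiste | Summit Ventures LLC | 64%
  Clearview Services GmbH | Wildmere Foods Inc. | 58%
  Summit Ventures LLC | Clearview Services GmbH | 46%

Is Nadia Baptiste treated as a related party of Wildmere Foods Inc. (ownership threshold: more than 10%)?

Yes

Chain via Summit Ventures LLC → Clearview Services GmbH (R2): 64% × 46% × 58% = 17.0752% of Wildmere Foods Inc.
17.0752% exceeds the 10% threshold, so Nadia is a related party to Wildmere Foods Inc.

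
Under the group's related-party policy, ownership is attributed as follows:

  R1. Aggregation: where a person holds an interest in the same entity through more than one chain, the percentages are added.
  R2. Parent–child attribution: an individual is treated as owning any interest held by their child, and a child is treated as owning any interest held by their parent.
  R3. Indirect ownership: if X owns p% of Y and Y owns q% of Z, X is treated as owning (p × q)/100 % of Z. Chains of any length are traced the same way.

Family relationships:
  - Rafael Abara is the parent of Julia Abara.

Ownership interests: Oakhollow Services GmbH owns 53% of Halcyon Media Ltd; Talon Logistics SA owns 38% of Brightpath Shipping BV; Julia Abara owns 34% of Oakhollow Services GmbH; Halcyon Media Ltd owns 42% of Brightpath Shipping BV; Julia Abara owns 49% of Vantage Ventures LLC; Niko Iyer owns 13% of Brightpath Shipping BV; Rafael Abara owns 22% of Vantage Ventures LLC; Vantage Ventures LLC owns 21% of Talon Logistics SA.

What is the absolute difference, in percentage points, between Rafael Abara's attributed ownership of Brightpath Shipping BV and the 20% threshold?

By parent–child attribution (R2), Rafael Abara is treated as also owning Julia Abara's interest in Vantage Ventures LLC, giving 22% + 49% = 71%.
By parent–child attribution (R2), Rafael Abara is treated as owning Julia Abara's 34% interest in Oakhollow Services GmbH.
Chain via Vantage Ventures LLC → Talon Logistics SA (R3): 71% × 21% × 38% = 5.6658% of Brightpath Shipping BV.
Chain via Oakhollow Services GmbH → Halcyon Media Ltd (R3): 34% × 53% × 42% = 7.5684% of Brightpath Shipping BV.
Aggregating (R1): 5.6658% + 7.5684% = 13.2342%.
13.2342% falls short of the 20% threshold by 6.7658 percentage points.

6.7658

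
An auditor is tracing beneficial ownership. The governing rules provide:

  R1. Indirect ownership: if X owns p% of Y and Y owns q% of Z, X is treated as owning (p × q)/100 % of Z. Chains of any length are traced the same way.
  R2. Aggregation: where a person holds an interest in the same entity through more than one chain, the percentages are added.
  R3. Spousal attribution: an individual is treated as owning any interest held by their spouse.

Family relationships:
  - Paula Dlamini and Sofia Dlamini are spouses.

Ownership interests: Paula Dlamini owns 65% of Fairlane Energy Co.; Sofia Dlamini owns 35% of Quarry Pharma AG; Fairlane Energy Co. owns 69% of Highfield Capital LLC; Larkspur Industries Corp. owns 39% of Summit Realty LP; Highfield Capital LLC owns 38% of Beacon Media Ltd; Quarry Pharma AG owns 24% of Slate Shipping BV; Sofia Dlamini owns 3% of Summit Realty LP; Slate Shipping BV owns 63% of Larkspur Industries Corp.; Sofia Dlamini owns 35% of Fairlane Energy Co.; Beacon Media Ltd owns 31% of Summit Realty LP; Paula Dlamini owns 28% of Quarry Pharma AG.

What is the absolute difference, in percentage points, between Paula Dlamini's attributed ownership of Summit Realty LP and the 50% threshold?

35.156816

By spousal attribution (R3), Paula Dlamini is treated as also owning Sofia Dlamini's interest in Fairlane Energy Co, giving 65% + 35% = 100%.
By spousal attribution (R3), Paula Dlamini is treated as also owning Sofia Dlamini's interest in Quarry Pharma AG, giving 28% + 35% = 63%.
By spousal attribution (R3), Paula Dlamini is treated as owning Sofia Dlamini's 3% interest in Summit Realty LP.
Chain via Fairlane Energy Co. → Highfield Capital LLC → Beacon Media Ltd (R1): 100% × 69% × 38% × 31% = 8.1282% of Summit Realty LP.
Chain via Quarry Pharma AG → Slate Shipping BV → Larkspur Industries Corp. (R1): 63% × 24% × 63% × 39% = 3.714984% of Summit Realty LP.
Direct interest in Summit Realty LP: 3%.
Aggregating (R2): 8.1282% + 3.714984% + 3% = 14.843184%.
14.843184% falls short of the 50% threshold by 35.156816 percentage points.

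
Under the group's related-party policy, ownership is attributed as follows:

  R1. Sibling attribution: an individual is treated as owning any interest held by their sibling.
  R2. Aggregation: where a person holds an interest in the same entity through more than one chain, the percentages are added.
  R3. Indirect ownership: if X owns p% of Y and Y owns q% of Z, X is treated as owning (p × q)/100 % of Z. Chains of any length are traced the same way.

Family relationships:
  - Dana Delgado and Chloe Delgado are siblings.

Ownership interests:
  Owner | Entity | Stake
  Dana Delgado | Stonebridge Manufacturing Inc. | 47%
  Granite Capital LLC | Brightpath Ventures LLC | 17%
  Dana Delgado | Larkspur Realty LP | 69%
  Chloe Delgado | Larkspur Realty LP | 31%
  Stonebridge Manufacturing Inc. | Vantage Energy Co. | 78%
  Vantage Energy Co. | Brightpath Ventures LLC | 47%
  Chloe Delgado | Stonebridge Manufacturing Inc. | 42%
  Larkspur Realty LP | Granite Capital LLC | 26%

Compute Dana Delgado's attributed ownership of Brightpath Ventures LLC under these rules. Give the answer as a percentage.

By sibling attribution (R1), Dana Delgado is treated as also owning Chloe Delgado's interest in Larkspur Realty LP, giving 69% + 31% = 100%.
By sibling attribution (R1), Dana Delgado is treated as also owning Chloe Delgado's interest in Stonebridge Manufacturing Inc, giving 47% + 42% = 89%.
Chain via Larkspur Realty LP → Granite Capital LLC (R3): 100% × 26% × 17% = 4.42% of Brightpath Ventures LLC.
Chain via Stonebridge Manufacturing Inc. → Vantage Energy Co. (R3): 89% × 78% × 47% = 32.6274% of Brightpath Ventures LLC.
Aggregating (R2): 4.42% + 32.6274% = 37.0474%.

37.0474%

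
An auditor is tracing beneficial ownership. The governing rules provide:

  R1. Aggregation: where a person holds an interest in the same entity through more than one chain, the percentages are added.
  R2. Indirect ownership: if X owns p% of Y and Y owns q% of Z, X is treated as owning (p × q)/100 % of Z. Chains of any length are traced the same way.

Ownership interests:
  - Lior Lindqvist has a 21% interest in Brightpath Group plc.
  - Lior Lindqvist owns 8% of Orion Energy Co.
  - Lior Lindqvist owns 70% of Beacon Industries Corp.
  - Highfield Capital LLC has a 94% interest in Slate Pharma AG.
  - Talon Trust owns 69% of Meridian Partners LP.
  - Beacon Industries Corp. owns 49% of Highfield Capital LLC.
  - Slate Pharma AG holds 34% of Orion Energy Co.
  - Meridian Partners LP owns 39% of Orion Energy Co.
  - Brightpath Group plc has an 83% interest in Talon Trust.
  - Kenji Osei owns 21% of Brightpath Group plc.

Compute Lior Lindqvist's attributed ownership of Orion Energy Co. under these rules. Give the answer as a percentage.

Chain via Brightpath Group plc → Talon Trust → Meridian Partners LP (R2): 21% × 83% × 69% × 39% = 4.690413% of Orion Energy Co.
Chain via Beacon Industries Corp. → Highfield Capital LLC → Slate Pharma AG (R2): 70% × 49% × 94% × 34% = 10.96228% of Orion Energy Co.
Direct interest in Orion Energy Co: 8%.
Aggregating (R1): 4.690413% + 10.96228% + 8% = 23.652693%.

23.652693%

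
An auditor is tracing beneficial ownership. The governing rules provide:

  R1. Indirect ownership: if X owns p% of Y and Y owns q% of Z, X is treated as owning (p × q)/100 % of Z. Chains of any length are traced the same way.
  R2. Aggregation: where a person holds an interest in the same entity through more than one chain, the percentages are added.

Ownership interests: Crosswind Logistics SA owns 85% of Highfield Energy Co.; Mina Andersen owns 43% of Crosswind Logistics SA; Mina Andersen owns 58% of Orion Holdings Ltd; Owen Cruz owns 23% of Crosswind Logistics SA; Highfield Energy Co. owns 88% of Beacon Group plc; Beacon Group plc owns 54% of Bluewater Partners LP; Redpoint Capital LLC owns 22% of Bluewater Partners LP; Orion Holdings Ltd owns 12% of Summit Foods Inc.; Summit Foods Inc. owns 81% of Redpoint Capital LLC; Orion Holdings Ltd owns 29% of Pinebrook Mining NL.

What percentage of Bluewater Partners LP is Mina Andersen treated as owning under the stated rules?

Chain via Orion Holdings Ltd → Summit Foods Inc. → Redpoint Capital LLC (R1): 58% × 12% × 81% × 22% = 1.240272% of Bluewater Partners LP.
Chain via Crosswind Logistics SA → Highfield Energy Co. → Beacon Group plc (R1): 43% × 85% × 88% × 54% = 17.36856% of Bluewater Partners LP.
Aggregating (R2): 1.240272% + 17.36856% = 18.608832%.

18.608832%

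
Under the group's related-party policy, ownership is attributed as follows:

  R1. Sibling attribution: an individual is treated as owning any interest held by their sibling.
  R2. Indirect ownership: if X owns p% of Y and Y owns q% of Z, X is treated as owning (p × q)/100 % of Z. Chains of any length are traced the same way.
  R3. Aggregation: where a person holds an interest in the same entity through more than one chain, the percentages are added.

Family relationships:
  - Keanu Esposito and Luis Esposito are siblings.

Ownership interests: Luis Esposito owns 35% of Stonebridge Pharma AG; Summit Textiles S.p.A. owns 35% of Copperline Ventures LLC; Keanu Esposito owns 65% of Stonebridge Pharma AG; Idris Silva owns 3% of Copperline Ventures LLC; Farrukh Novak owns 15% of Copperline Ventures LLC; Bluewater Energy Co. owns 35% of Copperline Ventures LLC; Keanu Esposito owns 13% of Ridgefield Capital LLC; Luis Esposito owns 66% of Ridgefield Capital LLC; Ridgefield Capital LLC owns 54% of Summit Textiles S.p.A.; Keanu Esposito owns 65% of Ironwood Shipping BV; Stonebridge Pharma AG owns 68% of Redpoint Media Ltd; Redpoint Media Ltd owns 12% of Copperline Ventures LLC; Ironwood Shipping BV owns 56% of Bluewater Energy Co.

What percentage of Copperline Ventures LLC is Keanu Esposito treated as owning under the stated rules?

35.831%

By sibling attribution (R1), Keanu Esposito is treated as also owning Luis Esposito's interest in Stonebridge Pharma AG, giving 65% + 35% = 100%.
By sibling attribution (R1), Keanu Esposito is treated as also owning Luis Esposito's interest in Ridgefield Capital LLC, giving 13% + 66% = 79%.
Chain via Stonebridge Pharma AG → Redpoint Media Ltd (R2): 100% × 68% × 12% = 8.16% of Copperline Ventures LLC.
Chain via Ridgefield Capital LLC → Summit Textiles S.p.A. (R2): 79% × 54% × 35% = 14.931% of Copperline Ventures LLC.
Chain via Ironwood Shipping BV → Bluewater Energy Co. (R2): 65% × 56% × 35% = 12.74% of Copperline Ventures LLC.
Aggregating (R3): 8.16% + 14.931% + 12.74% = 35.831%.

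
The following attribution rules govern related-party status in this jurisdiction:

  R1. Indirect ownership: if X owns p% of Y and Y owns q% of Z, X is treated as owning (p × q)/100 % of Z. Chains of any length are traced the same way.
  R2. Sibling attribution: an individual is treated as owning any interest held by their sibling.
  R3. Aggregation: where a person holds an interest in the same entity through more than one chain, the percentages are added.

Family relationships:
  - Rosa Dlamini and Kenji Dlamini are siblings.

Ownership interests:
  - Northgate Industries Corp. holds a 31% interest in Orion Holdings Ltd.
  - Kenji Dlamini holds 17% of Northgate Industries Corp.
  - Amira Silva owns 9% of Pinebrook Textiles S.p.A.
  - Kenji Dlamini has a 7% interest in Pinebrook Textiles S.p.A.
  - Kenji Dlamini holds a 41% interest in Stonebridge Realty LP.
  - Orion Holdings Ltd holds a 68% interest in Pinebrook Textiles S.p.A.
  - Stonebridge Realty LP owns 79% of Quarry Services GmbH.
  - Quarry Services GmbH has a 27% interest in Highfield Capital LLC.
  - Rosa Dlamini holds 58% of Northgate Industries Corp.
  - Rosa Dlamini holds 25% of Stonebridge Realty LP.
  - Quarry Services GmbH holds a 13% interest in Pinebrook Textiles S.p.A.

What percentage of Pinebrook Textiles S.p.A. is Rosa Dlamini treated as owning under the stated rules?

By sibling attribution (R2), Rosa Dlamini is treated as also owning Kenji Dlamini's interest in Northgate Industries Corp, giving 58% + 17% = 75%.
By sibling attribution (R2), Rosa Dlamini is treated as also owning Kenji Dlamini's interest in Stonebridge Realty LP, giving 25% + 41% = 66%.
By sibling attribution (R2), Rosa Dlamini is treated as owning Kenji Dlamini's 7% interest in Pinebrook Textiles S.p.A.
Chain via Northgate Industries Corp. → Orion Holdings Ltd (R1): 75% × 31% × 68% = 15.81% of Pinebrook Textiles S.p.A.
Chain via Stonebridge Realty LP → Quarry Services GmbH (R1): 66% × 79% × 13% = 6.7782% of Pinebrook Textiles S.p.A.
Direct interest in Pinebrook Textiles S.p.A: 7%.
Aggregating (R3): 15.81% + 6.7782% + 7% = 29.5882%.

29.5882%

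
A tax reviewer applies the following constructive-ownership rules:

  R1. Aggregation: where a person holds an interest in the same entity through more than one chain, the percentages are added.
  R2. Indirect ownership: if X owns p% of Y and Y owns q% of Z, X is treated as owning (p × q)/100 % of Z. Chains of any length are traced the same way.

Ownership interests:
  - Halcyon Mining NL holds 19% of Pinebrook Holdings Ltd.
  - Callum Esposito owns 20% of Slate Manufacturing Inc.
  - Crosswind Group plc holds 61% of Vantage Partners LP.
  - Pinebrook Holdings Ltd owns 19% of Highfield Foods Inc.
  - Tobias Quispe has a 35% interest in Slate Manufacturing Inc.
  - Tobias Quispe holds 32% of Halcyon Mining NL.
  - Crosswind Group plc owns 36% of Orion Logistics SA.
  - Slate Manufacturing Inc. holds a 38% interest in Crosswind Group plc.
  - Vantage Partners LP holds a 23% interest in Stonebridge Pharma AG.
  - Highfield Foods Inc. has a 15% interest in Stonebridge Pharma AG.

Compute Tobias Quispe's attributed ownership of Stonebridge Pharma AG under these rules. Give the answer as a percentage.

2.03927%

Chain via Halcyon Mining NL → Pinebrook Holdings Ltd → Highfield Foods Inc. (R2): 32% × 19% × 19% × 15% = 0.17328% of Stonebridge Pharma AG.
Chain via Slate Manufacturing Inc. → Crosswind Group plc → Vantage Partners LP (R2): 35% × 38% × 61% × 23% = 1.86599% of Stonebridge Pharma AG.
Aggregating (R1): 0.17328% + 1.86599% = 2.03927%.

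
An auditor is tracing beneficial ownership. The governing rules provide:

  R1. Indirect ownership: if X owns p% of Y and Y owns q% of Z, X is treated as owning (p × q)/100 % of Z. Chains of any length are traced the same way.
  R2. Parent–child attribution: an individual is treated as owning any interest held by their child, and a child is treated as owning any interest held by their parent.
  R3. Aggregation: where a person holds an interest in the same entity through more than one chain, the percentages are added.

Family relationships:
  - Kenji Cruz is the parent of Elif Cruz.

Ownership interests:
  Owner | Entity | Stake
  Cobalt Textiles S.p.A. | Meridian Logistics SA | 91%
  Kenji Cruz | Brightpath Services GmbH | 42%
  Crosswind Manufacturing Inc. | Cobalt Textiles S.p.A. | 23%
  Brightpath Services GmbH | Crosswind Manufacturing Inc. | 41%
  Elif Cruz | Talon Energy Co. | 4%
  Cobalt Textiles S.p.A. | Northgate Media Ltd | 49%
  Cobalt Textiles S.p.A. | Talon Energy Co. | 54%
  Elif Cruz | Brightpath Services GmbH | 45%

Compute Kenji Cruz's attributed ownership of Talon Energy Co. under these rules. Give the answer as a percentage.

8.430214%

By parent–child attribution (R2), Kenji Cruz is treated as also owning Elif Cruz's interest in Brightpath Services GmbH, giving 42% + 45% = 87%.
By parent–child attribution (R2), Kenji Cruz is treated as owning Elif Cruz's 4% interest in Talon Energy Co.
Chain via Brightpath Services GmbH → Crosswind Manufacturing Inc. → Cobalt Textiles S.p.A. (R1): 87% × 41% × 23% × 54% = 4.430214% of Talon Energy Co.
Direct interest in Talon Energy Co: 4%.
Aggregating (R3): 4.430214% + 4% = 8.430214%.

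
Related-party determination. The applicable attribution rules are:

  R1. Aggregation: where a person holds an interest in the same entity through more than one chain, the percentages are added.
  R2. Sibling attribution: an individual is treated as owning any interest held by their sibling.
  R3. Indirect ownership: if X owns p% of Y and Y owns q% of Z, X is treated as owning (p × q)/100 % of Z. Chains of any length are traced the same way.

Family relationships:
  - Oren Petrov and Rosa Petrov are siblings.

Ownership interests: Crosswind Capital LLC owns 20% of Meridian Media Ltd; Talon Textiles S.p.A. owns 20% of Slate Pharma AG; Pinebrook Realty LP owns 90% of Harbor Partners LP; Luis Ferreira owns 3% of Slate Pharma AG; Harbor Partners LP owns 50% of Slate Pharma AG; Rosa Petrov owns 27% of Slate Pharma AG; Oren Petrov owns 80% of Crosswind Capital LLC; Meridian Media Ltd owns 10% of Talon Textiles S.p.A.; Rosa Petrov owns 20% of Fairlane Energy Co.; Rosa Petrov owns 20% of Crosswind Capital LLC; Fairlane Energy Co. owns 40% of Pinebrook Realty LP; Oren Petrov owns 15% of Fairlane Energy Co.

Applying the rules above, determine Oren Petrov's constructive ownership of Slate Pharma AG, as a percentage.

33.7%

By sibling attribution (R2), Oren Petrov is treated as also owning Rosa Petrov's interest in Fairlane Energy Co, giving 15% + 20% = 35%.
By sibling attribution (R2), Oren Petrov is treated as also owning Rosa Petrov's interest in Crosswind Capital LLC, giving 80% + 20% = 100%.
By sibling attribution (R2), Oren Petrov is treated as owning Rosa Petrov's 27% interest in Slate Pharma AG.
Chain via Fairlane Energy Co. → Pinebrook Realty LP → Harbor Partners LP (R3): 35% × 40% × 90% × 50% = 6.3% of Slate Pharma AG.
Chain via Crosswind Capital LLC → Meridian Media Ltd → Talon Textiles S.p.A. (R3): 100% × 20% × 10% × 20% = 0.4% of Slate Pharma AG.
Direct interest in Slate Pharma AG: 27%.
Aggregating (R1): 6.3% + 0.4% + 27% = 33.7%.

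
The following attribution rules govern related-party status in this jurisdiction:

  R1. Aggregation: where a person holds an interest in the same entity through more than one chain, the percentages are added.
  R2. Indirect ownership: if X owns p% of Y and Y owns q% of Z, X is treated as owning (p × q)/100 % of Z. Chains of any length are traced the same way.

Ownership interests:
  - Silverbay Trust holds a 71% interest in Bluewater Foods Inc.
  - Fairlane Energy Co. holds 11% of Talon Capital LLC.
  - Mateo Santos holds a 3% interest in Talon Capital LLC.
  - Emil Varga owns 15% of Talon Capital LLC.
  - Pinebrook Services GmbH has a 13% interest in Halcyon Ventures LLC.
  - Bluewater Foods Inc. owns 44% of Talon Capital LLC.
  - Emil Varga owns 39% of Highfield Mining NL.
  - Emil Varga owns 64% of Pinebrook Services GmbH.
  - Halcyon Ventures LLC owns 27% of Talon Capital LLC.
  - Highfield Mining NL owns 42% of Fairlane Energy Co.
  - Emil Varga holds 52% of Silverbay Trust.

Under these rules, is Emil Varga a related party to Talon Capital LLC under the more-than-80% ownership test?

No

Chain via Pinebrook Services GmbH → Halcyon Ventures LLC (R2): 64% × 13% × 27% = 2.2464% of Talon Capital LLC.
Chain via Silverbay Trust → Bluewater Foods Inc. (R2): 52% × 71% × 44% = 16.2448% of Talon Capital LLC.
Chain via Highfield Mining NL → Fairlane Energy Co. (R2): 39% × 42% × 11% = 1.8018% of Talon Capital LLC.
Direct interest in Talon Capital LLC: 15%.
Aggregating (R1): 2.2464% + 16.2448% + 1.8018% + 15% = 35.293%.
35.293% does not exceed the 80% threshold, so Emil is not a related party to Talon Capital LLC.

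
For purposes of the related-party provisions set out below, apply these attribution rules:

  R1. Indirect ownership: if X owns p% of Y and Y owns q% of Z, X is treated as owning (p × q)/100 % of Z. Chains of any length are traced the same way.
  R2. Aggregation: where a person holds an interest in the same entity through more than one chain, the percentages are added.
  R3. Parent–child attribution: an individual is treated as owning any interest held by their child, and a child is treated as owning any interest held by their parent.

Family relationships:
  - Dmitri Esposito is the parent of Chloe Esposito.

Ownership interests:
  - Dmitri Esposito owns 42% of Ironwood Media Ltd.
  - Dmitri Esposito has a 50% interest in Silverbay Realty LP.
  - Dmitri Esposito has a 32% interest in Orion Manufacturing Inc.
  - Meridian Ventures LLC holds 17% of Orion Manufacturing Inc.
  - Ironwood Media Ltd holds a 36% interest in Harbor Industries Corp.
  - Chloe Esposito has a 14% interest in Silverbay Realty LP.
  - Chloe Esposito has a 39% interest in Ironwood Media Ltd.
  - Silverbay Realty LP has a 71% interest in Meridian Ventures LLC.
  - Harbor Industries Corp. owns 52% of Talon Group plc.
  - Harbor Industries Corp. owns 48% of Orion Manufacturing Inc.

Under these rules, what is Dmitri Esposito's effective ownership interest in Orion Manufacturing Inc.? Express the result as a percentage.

By parent–child attribution (R3), Dmitri Esposito is treated as also owning Chloe Esposito's interest in Silverbay Realty LP, giving 50% + 14% = 64%.
By parent–child attribution (R3), Dmitri Esposito is treated as also owning Chloe Esposito's interest in Ironwood Media Ltd, giving 42% + 39% = 81%.
Chain via Silverbay Realty LP → Meridian Ventures LLC (R1): 64% × 71% × 17% = 7.7248% of Orion Manufacturing Inc.
Chain via Ironwood Media Ltd → Harbor Industries Corp. (R1): 81% × 36% × 48% = 13.9968% of Orion Manufacturing Inc.
Direct interest in Orion Manufacturing Inc: 32%.
Aggregating (R2): 7.7248% + 13.9968% + 32% = 53.7216%.

53.7216%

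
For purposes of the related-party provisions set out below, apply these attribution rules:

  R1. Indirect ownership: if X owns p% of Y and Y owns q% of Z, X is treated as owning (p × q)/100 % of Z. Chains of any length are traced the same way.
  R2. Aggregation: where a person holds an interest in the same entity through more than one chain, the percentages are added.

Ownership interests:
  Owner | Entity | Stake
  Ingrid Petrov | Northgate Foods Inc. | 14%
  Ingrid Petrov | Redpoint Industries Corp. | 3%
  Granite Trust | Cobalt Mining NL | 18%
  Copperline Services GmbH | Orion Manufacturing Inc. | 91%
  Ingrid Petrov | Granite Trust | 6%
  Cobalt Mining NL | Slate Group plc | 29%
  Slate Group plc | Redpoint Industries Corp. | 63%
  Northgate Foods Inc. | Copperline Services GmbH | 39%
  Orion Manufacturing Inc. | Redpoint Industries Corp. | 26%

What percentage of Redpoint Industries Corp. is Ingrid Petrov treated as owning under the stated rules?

Chain via Northgate Foods Inc. → Copperline Services GmbH → Orion Manufacturing Inc. (R1): 14% × 39% × 91% × 26% = 1.291836% of Redpoint Industries Corp.
Chain via Granite Trust → Cobalt Mining NL → Slate Group plc (R1): 6% × 18% × 29% × 63% = 0.197316% of Redpoint Industries Corp.
Direct interest in Redpoint Industries Corp: 3%.
Aggregating (R2): 1.291836% + 0.197316% + 3% = 4.489152%.

4.489152%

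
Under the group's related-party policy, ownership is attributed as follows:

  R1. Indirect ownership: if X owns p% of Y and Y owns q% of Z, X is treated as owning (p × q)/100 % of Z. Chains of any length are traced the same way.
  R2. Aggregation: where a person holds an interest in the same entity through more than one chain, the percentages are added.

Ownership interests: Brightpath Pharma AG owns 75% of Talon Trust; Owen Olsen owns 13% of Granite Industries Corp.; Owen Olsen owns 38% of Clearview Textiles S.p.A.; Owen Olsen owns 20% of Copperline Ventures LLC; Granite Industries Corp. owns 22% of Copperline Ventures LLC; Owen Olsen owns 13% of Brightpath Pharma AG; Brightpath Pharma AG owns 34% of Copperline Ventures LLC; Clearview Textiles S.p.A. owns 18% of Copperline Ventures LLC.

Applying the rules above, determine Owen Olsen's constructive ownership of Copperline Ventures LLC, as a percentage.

34.12%

Chain via Clearview Textiles S.p.A. (R1): 38% × 18% = 6.84% of Copperline Ventures LLC.
Chain via Brightpath Pharma AG (R1): 13% × 34% = 4.42% of Copperline Ventures LLC.
Chain via Granite Industries Corp. (R1): 13% × 22% = 2.86% of Copperline Ventures LLC.
Direct interest in Copperline Ventures LLC: 20%.
Aggregating (R2): 6.84% + 4.42% + 2.86% + 20% = 34.12%.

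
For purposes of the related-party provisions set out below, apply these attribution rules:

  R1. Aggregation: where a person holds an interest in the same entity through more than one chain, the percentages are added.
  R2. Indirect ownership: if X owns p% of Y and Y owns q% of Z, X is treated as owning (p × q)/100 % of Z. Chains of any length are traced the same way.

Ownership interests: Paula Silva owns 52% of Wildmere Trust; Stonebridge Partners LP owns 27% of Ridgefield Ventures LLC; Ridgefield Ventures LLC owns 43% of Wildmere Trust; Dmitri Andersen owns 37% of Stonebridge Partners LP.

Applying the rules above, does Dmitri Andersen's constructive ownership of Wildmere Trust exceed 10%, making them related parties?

No

Chain via Stonebridge Partners LP → Ridgefield Ventures LLC (R2): 37% × 27% × 43% = 4.2957% of Wildmere Trust.
4.2957% does not exceed the 10% threshold, so Dmitri is not a related party to Wildmere Trust.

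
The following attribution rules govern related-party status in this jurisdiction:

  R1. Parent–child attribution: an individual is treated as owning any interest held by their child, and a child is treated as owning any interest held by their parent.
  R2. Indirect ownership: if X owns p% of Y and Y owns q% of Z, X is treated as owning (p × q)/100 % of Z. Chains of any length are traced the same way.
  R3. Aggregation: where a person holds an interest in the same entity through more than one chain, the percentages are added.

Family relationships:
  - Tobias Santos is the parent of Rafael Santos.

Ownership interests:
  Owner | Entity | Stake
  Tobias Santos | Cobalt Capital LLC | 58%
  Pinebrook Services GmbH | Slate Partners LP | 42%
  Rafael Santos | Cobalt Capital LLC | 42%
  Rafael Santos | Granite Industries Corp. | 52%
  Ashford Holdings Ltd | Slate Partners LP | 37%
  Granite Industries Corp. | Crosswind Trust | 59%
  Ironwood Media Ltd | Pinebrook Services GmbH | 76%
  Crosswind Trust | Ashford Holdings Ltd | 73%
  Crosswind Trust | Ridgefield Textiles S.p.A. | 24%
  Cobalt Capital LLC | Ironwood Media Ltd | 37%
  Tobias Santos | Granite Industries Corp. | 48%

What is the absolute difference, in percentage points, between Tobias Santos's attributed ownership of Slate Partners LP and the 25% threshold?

2.7463

By parent–child attribution (R1), Tobias Santos is treated as also owning Rafael Santos's interest in Cobalt Capital LLC, giving 58% + 42% = 100%.
By parent–child attribution (R1), Tobias Santos is treated as also owning Rafael Santos's interest in Granite Industries Corp, giving 48% + 52% = 100%.
Chain via Cobalt Capital LLC → Ironwood Media Ltd → Pinebrook Services GmbH (R2): 100% × 37% × 76% × 42% = 11.8104% of Slate Partners LP.
Chain via Granite Industries Corp. → Crosswind Trust → Ashford Holdings Ltd (R2): 100% × 59% × 73% × 37% = 15.9359% of Slate Partners LP.
Aggregating (R3): 11.8104% + 15.9359% = 27.7463%.
27.7463% exceeds the 25% threshold by 2.7463 percentage points.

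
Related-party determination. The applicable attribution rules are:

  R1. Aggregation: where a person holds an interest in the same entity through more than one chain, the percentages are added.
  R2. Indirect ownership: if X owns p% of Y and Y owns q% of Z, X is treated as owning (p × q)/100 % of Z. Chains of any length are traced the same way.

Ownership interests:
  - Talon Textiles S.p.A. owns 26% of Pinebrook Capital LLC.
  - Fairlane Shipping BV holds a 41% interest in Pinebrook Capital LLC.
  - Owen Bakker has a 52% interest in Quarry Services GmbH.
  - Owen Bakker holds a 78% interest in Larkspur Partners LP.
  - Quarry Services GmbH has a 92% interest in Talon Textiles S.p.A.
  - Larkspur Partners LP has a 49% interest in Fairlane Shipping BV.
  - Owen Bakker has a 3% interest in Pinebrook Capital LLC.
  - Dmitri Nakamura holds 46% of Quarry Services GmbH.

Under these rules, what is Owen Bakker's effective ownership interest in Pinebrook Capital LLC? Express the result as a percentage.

Chain via Larkspur Partners LP → Fairlane Shipping BV (R2): 78% × 49% × 41% = 15.6702% of Pinebrook Capital LLC.
Chain via Quarry Services GmbH → Talon Textiles S.p.A. (R2): 52% × 92% × 26% = 12.4384% of Pinebrook Capital LLC.
Direct interest in Pinebrook Capital LLC: 3%.
Aggregating (R1): 15.6702% + 12.4384% + 3% = 31.1086%.

31.1086%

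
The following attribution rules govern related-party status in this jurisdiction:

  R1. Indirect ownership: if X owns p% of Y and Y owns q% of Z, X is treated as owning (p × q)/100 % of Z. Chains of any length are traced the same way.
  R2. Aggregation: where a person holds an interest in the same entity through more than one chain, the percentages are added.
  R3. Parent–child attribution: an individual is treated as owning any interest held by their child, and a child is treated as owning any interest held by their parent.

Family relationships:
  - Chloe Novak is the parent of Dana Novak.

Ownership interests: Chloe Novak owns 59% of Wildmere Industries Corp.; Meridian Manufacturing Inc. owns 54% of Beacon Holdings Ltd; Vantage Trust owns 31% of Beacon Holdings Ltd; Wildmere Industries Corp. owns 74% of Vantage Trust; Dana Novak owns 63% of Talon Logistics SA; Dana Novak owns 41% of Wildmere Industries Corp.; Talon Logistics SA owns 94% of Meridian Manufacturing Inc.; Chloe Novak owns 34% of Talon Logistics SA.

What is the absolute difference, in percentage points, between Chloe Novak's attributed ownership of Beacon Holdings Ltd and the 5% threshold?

67.1772

By parent–child attribution (R3), Chloe Novak is treated as also owning Dana Novak's interest in Wildmere Industries Corp, giving 59% + 41% = 100%.
By parent–child attribution (R3), Chloe Novak is treated as also owning Dana Novak's interest in Talon Logistics SA, giving 34% + 63% = 97%.
Chain via Wildmere Industries Corp. → Vantage Trust (R1): 100% × 74% × 31% = 22.94% of Beacon Holdings Ltd.
Chain via Talon Logistics SA → Meridian Manufacturing Inc. (R1): 97% × 94% × 54% = 49.2372% of Beacon Holdings Ltd.
Aggregating (R2): 22.94% + 49.2372% = 72.1772%.
72.1772% exceeds the 5% threshold by 67.1772 percentage points.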